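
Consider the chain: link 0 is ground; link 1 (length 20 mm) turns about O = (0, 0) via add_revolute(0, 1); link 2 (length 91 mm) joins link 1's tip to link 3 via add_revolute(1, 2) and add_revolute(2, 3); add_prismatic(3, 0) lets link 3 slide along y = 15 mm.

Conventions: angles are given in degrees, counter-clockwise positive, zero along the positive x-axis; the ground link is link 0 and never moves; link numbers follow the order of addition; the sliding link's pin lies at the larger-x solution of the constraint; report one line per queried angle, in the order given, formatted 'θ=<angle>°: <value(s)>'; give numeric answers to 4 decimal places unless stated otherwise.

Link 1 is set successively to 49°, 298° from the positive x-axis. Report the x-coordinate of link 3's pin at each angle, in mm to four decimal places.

geometry: r = 20 mm, L = 91 mm, e = 15 mm
θ=49°: crank pin P = (r cos θ, r sin θ) = (13.121181, 15.094192)
θ=49°: h = r sin θ − e = 15.094192 − 15 = 0.094192
θ=49°: x = r cos θ + √(L² − h²) = 13.121181 + 90.999951 = 104.121132
θ=298°: crank pin P = (r cos θ, r sin θ) = (9.389431, -17.658952)
θ=298°: h = r sin θ − e = -17.658952 − 15 = -32.658952
θ=298°: x = r cos θ + √(L² − h²) = 9.389431 + 84.937582 = 94.327013

θ=49°: 104.1211
θ=298°: 94.3270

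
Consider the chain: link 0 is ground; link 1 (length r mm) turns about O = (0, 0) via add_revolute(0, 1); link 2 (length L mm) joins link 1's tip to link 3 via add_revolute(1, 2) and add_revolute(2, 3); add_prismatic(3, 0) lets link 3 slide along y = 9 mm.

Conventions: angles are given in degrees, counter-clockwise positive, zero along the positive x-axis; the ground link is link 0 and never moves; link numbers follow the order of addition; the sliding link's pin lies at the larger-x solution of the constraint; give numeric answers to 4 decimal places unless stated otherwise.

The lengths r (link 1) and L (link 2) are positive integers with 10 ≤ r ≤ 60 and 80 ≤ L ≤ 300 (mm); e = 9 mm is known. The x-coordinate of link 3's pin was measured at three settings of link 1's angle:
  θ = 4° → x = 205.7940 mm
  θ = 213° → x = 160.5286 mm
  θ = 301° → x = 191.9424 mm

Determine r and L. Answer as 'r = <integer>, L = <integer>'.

constraint per measurement: (x − r cos θ)² + (r sin θ − e)² = L²
subtracting the θ₁ and θ₂ equations cancels the r² and L² terms:
r = (x₁² − x₂²) / (2[(x₁cos θ₁ + e sin θ₁) − (x₂cos θ₂ + e sin θ₂)]) = 24.0000 → r = 24
L² = (x₁ − r cos θ₁)² + (r sin θ₁ − e)² = 33123.9862 → L = 182.0000 → L = 182
check at θ₃=301°: x = 191.9424 (printed 191.9424) ✓

r = 24, L = 182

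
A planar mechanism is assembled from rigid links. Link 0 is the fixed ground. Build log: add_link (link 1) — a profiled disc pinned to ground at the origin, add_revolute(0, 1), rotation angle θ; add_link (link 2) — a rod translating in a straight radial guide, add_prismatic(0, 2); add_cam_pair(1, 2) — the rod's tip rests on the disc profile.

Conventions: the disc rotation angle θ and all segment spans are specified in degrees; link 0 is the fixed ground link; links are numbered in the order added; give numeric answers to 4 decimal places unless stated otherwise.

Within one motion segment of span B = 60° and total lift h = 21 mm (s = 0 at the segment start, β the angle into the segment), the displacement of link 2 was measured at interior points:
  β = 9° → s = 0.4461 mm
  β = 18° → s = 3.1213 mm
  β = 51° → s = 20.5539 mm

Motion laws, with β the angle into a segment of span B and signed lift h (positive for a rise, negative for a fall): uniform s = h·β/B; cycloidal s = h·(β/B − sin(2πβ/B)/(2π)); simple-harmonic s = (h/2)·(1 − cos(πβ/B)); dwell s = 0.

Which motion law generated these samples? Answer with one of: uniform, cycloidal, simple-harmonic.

candidates at β/B = r: uniform s = h·r (linear in β); cycloidal s = h·(r − sin(2πr)/(2π)); simple-harmonic s = (h/2)(1 − cos(πr))
β=9°: printed 0.4461 | uniform 3.1500, cycloidal 0.4461, simple-harmonic 1.1444
β=18°: printed 3.1213 | uniform 6.3000, cycloidal 3.1213, simple-harmonic 4.3283
β=51°: printed 20.5539 | uniform 17.8500, cycloidal 20.5539, simple-harmonic 19.8556
only one law matches every sample → cycloidal

cycloidal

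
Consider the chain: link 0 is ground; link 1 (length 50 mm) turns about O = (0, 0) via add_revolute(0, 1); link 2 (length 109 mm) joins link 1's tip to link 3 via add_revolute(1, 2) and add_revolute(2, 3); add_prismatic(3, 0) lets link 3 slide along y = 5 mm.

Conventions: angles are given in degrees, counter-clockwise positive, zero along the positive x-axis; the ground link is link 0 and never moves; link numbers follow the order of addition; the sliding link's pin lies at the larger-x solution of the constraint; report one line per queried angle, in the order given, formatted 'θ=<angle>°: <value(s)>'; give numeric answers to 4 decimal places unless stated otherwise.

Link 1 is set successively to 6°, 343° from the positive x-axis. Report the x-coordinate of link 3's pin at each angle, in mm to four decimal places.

geometry: r = 50 mm, L = 109 mm, e = 5 mm
θ=6°: crank pin P = (r cos θ, r sin θ) = (49.726095, 5.226423)
θ=6°: h = r sin θ − e = 5.226423 − 5 = 0.226423
θ=6°: x = r cos θ + √(L² − h²) = 49.726095 + 108.999765 = 158.725860
θ=343°: crank pin P = (r cos θ, r sin θ) = (47.815238, -14.618585)
θ=343°: h = r sin θ − e = -14.618585 − 5 = -19.618585
θ=343°: x = r cos θ + √(L² − h²) = 47.815238 + 107.219919 = 155.035157

θ=6°: 158.7259
θ=343°: 155.0352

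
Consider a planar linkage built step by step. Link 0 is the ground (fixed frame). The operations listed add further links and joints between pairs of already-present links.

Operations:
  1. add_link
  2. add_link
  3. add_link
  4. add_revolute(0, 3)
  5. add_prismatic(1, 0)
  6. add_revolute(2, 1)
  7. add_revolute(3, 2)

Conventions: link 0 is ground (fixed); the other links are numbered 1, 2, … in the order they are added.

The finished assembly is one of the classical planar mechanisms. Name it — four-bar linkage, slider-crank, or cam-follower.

links: 4 (incl. ground); joints: 3 revolute, 1 prismatic, 0 higher (cam) pair, forming one closed loop
4 links, 3 revolutes + 1 prismatic in one loop → slider-crank

slider-crank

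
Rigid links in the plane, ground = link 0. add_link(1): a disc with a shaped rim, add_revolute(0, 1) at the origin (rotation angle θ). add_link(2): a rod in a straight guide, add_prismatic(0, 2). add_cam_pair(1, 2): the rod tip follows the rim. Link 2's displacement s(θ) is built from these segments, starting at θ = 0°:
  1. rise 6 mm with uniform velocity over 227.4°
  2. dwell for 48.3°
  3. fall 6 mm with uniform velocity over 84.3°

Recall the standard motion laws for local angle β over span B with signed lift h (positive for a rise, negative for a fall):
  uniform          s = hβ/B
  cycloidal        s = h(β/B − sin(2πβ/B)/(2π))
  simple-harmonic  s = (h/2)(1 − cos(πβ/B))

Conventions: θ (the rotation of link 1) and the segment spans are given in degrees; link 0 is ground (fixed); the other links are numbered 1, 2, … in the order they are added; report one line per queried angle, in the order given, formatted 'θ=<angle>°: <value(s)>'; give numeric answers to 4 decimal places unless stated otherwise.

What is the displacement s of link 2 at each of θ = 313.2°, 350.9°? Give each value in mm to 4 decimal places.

segment 1 (0° to 227.4°, uniform, h = 6) is passed completely: s = 0.0000 + (6) = 6.0000
segment 2 (227.4° to 275.7°, dwell): s unchanged at 6.0000
θ = 313.2° falls in segment 3 (275.7° to 360°, uniform, h = -6): β = 313.2 − 275.7 = 37.5°, B = 84.3°; Δs = -6·37.5/84.3 = -2.6690; s = 6.0000 − 2.6690 = 3.3310
θ = 350.9° falls in segment 3 (275.7° to 360°, uniform, h = -6): β = 350.9 − 275.7 = 75.2°, B = 84.3°; Δs = -6·75.2/84.3 = -5.3523; s = 6.0000 − 5.3523 = 0.6477

θ=313.2°: 3.3310
θ=350.9°: 0.6477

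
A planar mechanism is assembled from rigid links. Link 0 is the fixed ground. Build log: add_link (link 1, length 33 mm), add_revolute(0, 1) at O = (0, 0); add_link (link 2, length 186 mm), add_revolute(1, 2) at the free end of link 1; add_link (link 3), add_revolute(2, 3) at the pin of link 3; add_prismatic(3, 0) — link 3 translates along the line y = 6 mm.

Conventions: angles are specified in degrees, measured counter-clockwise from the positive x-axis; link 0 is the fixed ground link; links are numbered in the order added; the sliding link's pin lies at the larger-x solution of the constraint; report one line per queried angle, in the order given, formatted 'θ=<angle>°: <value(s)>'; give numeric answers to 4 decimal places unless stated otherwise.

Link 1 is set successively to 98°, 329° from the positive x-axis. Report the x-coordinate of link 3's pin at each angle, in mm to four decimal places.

geometry: r = 33 mm, L = 186 mm, e = 6 mm
θ=98°: crank pin P = (r cos θ, r sin θ) = (-4.592712, 32.678846)
θ=98°: h = r sin θ − e = 32.678846 − 6 = 26.678846
θ=98°: x = r cos θ + √(L² − h²) = -4.592712 + 184.076721 = 179.484009
θ=329°: crank pin P = (r cos θ, r sin θ) = (28.286521, -16.996256)
θ=329°: h = r sin θ − e = -16.996256 − 6 = -22.996256
θ=329°: x = r cos θ + √(L² − h²) = 28.286521 + 184.572945 = 212.859466

θ=98°: 179.4840
θ=329°: 212.8595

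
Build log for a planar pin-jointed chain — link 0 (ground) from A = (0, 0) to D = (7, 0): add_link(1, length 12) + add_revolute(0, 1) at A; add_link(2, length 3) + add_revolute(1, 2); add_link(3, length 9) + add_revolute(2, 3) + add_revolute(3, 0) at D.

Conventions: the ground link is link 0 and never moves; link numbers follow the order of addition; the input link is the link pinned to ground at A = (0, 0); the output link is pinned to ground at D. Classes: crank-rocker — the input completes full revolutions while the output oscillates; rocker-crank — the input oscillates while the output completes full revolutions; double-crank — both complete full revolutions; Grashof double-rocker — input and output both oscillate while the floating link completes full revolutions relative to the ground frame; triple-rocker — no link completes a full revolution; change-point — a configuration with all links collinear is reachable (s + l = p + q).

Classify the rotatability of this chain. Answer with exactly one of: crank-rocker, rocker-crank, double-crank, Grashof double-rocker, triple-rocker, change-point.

lengths: ground=7, input=12, coupler=3, output=9
sorted: s=3 (shortest), l=12 (longest), p+q=16
s + l = 15 vs p + q = 16
s + l < p + q (Grashof) with shortest = coupler link → Grashof double-rocker

Grashof double-rocker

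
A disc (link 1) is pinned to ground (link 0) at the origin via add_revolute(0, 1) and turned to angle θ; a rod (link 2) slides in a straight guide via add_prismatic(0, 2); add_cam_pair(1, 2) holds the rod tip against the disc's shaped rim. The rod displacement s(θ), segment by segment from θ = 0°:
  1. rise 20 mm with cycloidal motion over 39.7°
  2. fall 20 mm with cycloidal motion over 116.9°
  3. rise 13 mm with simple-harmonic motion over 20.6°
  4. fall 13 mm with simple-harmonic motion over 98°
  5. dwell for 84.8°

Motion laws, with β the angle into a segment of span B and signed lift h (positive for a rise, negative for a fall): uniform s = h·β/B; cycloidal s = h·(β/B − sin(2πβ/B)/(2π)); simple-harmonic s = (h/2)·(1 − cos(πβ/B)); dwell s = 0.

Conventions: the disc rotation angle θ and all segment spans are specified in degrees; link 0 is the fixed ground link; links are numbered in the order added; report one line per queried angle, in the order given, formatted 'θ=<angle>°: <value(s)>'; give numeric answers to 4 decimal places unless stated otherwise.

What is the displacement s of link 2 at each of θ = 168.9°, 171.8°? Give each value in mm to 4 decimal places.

segment 1 (0° to 39.7°, cycloidal, h = 20) is passed completely: s = 0.0000 + (20) = 20.0000
segment 2 (39.7° to 156.6°, cycloidal, h = -20) is passed completely: s = 20.0000 + (-20) = 0.0000
θ = 168.9° falls in segment 3 (156.6° to 177.2°, simple-harmonic, h = 13): β = 168.9 − 156.6 = 12.3°, B = 20.6°; Δs = 13/2·(1 − cos(π·0.5971)) = 8.4520; s = 0.0000 + 8.4520 = 8.4520
θ = 171.8° falls in segment 3 (156.6° to 177.2°, simple-harmonic, h = 13): β = 171.8 − 156.6 = 15.2°, B = 20.6°; Δs = 13/2·(1 − cos(π·0.7379)) = 10.9177; s = 0.0000 + 10.9177 = 10.9177

θ=168.9°: 8.4520
θ=171.8°: 10.9177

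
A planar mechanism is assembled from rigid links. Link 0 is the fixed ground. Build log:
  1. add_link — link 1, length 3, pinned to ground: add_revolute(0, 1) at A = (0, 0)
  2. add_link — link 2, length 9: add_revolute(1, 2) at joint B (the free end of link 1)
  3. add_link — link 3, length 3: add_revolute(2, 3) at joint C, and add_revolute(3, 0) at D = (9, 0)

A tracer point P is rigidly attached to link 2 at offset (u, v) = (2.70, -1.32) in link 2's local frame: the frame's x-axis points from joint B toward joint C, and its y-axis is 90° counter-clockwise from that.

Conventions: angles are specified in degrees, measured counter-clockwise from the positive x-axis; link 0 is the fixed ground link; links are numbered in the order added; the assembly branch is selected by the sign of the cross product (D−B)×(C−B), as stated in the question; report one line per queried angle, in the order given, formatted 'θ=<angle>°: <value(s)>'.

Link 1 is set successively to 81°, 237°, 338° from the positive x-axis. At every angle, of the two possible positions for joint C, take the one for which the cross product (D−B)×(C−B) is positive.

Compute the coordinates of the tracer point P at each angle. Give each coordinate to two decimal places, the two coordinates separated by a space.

A=(0,0), D=(9.00,0)
θ=81°: B = A + 3.00·(cos81°, sin81°) = (0.4693, 2.9631)
θ=81°: |BD| = 9.0306
θ=81°: circle(B,9.00) ∩ circle(D,3.00): a=8.5017, h=2.9530
θ=81°:   candidates: C₊=(9.4693,2.9631) cross=26.668; C₋=(7.5315,-2.6160) cross=-26.668
θ=81°:   branch + wants cross > 0 → take C=(9.4693,2.9631) (cross=26.668)
θ=81°: ex = (C−B)/|BC| = (1.0000,0.0000); ey = (-0.0000,1.0000)
θ=81°: P = B + 2.70·ex + -1.32·ey = (3.1693,1.6431)
θ=237°: B = A + 3.00·(cos237°, sin237°) = (-1.6339, -2.5160)
θ=237°: |BD| = 10.9275
θ=237°: circle(B,9.00) ∩ circle(D,3.00): a=8.7582, h=2.0722
θ=237°:   candidates: C₊=(6.4118,1.5171) cross=22.644; C₋=(7.3661,-2.5160) cross=-22.644
θ=237°:   branch + wants cross > 0 → take C=(6.4118,1.5171) (cross=22.644)
θ=237°: ex = (C−B)/|BC| = (0.8940,0.4481); ey = (-0.4481,0.8940)
θ=237°: P = B + 2.70·ex + -1.32·ey = (1.3713,-2.4861)
θ=338°: B = A + 3.00·(cos338°, sin338°) = (2.7816, -1.1238)
θ=338°: |BD| = 6.3192
θ=338°: circle(B,9.00) ∩ circle(D,3.00): a=8.8565, h=1.6006
θ=338°:   candidates: C₊=(11.2122,2.0263) cross=10.114; C₋=(11.7816,-1.1238) cross=-10.114
θ=338°:   branch + wants cross > 0 → take C=(11.2122,2.0263) (cross=10.114)
θ=338°: ex = (C−B)/|BC| = (0.9367,0.3500); ey = (-0.3500,0.9367)
θ=338°: P = B + 2.70·ex + -1.32·ey = (5.7728,-1.4153)

θ=81°: 3.17 1.64
θ=237°: 1.37 -2.49
θ=338°: 5.77 -1.42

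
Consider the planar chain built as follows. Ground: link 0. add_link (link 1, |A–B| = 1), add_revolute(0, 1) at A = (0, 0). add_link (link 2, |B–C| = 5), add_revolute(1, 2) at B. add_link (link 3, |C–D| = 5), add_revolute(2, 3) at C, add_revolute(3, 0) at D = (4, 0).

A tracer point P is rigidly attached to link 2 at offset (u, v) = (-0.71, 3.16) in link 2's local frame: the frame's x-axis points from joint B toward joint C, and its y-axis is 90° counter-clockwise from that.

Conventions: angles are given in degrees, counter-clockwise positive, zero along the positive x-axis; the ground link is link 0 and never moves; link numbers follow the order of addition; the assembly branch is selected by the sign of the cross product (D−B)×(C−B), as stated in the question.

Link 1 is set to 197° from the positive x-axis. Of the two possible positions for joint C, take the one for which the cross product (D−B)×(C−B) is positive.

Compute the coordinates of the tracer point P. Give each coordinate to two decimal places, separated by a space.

A=(0,0), D=(4.00,0)
B = A + 1.00·(cos197°, sin197°) = (-0.9563, -0.2924)
|BD| = 4.9649
circle(B,5.00) ∩ circle(D,5.00): a=2.4825, h=4.3402
  candidates: C₊=(1.2663,4.1865) cross=21.549; C₋=(1.7774,-4.4789) cross=-21.549
  branch + wants cross > 0 → take C=(1.2663,4.1865) (cross=21.549)
ex = (C−B)/|BC| = (0.4445,0.8958); ey = (-0.8958,0.4445)
P = B + -0.71·ex + 3.16·ey = (-4.1025,0.4763)

-4.10 0.48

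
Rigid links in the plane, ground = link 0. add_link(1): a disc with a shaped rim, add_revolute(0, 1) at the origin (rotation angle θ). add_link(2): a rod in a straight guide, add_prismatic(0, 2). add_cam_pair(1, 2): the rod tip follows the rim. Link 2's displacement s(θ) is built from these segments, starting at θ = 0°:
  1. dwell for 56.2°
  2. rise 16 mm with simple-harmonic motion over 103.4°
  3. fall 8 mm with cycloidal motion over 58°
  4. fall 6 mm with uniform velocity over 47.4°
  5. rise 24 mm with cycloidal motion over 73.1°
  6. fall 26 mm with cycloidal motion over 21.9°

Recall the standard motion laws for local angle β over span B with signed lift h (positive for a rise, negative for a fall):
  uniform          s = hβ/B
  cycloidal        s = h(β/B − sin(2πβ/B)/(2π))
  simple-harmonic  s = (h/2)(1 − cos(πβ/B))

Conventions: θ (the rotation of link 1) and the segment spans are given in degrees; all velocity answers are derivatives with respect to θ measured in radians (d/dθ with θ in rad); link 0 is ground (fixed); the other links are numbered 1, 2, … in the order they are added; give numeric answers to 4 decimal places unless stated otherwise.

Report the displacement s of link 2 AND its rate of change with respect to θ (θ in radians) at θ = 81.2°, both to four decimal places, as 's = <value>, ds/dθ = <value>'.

segment 1 (0° to 56.2°, dwell): s unchanged at 0.0000
θ = 81.2° falls in segment 2 (56.2° to 159.6°, simple-harmonic, h = 16): β = 81.2 − 56.2 = 25°, B = 103.4°; Δs = 16/2·(1 − cos(π·0.2418)) = 2.1990; s = 0.0000 + 2.1990 = 2.1990
velocity in seg [56.2°–159.6°] (simple-harmonic), θ in radians: β = 25° = 0.4363 rad, B = 103.4° = 1.8047 rad; ds/dθ = (πh/(2B)) sin(πβ/B) = (π·16/(2·1.8047)) sin(π·0.2418) = 9.589950 mm/rad

s = 2.1990, ds/dθ = 9.5899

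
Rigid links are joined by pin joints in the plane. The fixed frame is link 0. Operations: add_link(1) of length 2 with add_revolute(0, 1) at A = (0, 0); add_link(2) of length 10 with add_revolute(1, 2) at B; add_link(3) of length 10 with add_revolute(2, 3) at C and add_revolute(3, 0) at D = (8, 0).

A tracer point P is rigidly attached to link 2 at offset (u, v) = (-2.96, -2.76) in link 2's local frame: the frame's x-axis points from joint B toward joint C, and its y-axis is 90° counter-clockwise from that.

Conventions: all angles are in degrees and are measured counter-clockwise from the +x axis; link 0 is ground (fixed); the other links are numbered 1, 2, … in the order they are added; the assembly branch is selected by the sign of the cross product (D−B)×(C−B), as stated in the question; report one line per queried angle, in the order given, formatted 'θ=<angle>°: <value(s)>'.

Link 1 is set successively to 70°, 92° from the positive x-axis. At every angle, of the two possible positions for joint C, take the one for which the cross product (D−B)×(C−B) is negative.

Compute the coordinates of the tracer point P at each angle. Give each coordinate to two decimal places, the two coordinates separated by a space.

A=(0,0), D=(8.00,0)
θ=70°: B = A + 2.00·(cos70°, sin70°) = (0.6840, 1.8794)
θ=70°: |BD| = 7.5535
θ=70°: circle(B,10.00) ∩ circle(D,10.00): a=3.7767, h=9.2594
θ=70°:   candidates: C₊=(6.6458,9.9079) cross=69.941; C₋=(2.0382,-8.0285) cross=-69.941
θ=70°:   branch - wants cross < 0 → take C=(2.0382,-8.0285) (cross=-69.941)
θ=70°: ex = (C−B)/|BC| = (0.1354,-0.9908); ey = (0.9908,0.1354)
θ=70°: P = B + -2.96·ex + -2.76·ey = (-2.4514,4.4384)
θ=92°: B = A + 2.00·(cos92°, sin92°) = (-0.0698, 1.9988)
θ=92°: |BD| = 8.3137
θ=92°: circle(B,10.00) ∩ circle(D,10.00): a=4.1568, h=9.0951
θ=92°:   candidates: C₊=(6.1518,9.8277) cross=75.613; C₋=(1.7784,-7.8289) cross=-75.613
θ=92°:   branch - wants cross < 0 → take C=(1.7784,-7.8289) (cross=-75.613)
θ=92°: ex = (C−B)/|BC| = (0.1848,-0.9828); ey = (0.9828,0.1848)
θ=92°: P = B + -2.96·ex + -2.76·ey = (-3.3293,4.3977)

θ=70°: -2.45 4.44
θ=92°: -3.33 4.40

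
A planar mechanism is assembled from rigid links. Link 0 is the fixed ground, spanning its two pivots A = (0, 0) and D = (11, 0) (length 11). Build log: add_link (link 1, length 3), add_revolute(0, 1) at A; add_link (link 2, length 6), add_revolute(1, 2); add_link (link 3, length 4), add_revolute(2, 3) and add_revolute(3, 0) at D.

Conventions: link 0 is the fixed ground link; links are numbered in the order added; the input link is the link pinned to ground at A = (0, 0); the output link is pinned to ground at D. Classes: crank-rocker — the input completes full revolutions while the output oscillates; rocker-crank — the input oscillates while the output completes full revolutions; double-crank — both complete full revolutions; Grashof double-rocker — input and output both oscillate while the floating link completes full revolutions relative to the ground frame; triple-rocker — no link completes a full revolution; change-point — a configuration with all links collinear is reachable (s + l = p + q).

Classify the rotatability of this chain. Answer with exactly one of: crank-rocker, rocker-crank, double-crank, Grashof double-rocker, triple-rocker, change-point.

lengths: ground=11, input=3, coupler=6, output=4
sorted: s=3 (shortest), l=11 (longest), p+q=10
s + l = 14 vs p + q = 10
s + l > p + q → non-Grashof → no link fully rotates → triple-rocker

triple-rocker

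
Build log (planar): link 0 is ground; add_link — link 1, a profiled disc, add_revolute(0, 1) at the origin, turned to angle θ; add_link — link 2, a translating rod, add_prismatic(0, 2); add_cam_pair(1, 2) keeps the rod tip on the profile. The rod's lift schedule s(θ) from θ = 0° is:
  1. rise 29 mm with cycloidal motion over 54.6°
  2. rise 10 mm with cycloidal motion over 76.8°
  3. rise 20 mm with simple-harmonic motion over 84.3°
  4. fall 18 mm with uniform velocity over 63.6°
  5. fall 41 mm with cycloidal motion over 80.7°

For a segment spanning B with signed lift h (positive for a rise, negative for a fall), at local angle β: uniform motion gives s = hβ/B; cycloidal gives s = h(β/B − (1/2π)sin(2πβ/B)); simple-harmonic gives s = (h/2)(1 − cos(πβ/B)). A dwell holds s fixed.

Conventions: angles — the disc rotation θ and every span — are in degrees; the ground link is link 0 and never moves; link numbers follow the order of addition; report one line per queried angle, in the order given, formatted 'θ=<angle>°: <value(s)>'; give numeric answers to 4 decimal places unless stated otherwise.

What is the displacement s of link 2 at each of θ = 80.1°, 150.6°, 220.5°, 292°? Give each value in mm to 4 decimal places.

seg 1 [0°–54.6°] cycloidal, h=29: full span → s += 29 → s = 29.0000
seg 2 [54.6°–131.4°] cycloidal, h=10: θ=80.1° here. β=25.5, B=76.8. 10·(0.3320 − sin(2π·0.3320)/(2π)) = 1.9355 → s = 30.9355
seg 2 [54.6°–131.4°] cycloidal, h=10: full span → s += 10 → s = 39.0000
seg 3 [131.4°–215.7°] simple-harmonic, h=20: θ=150.6° here. β=19.2, B=84.3. 20/2·(1 − cos(π·0.2278)) = 2.4525 → s = 41.4525
seg 3 [131.4°–215.7°] simple-harmonic, h=20: full span → s += 20 → s = 59.0000
seg 4 [215.7°–279.3°] uniform, h=-18: θ=220.5° here. β=4.8, B=63.6. -18·4.8/63.6 = -1.3585 → s = 57.6415
seg 4 [215.7°–279.3°] uniform, h=-18: full span → s += -18 → s = 41.0000
seg 5 [279.3°–360°] cycloidal, h=-41: θ=292° here. β=12.7, B=80.7. -41·(0.1574 − sin(2π·0.1574)/(2π)) = -1.0012 → s = 39.9988

θ=80.1°: 30.9355
θ=150.6°: 41.4525
θ=220.5°: 57.6415
θ=292°: 39.9988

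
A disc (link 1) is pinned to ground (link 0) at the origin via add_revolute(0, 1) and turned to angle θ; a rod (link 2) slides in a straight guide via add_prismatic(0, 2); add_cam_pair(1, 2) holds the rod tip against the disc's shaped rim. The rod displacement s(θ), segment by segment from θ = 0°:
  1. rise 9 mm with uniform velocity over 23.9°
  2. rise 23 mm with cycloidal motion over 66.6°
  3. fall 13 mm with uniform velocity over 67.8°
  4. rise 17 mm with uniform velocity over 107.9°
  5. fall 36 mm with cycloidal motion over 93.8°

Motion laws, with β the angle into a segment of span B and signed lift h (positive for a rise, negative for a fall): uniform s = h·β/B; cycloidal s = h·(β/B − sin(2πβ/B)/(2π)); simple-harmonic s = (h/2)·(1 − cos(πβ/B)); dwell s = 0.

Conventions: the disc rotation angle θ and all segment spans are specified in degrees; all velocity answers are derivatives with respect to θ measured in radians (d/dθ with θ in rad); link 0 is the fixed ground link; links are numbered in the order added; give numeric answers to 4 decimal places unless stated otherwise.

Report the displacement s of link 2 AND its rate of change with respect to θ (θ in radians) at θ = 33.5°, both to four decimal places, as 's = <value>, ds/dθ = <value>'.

segment 1 (0° to 23.9°, uniform, h = 9) is passed completely: s = 0.0000 + (9) = 9.0000
θ = 33.5° falls in segment 2 (23.9° to 90.5°, cycloidal, h = 23): β = 33.5 − 23.9 = 9.6°, B = 66.6°; Δs = 23·(0.1441 − sin(2π·0.1441)/(2π)) = 0.4350; s = 9.0000 + 0.4350 = 9.4350
velocity in seg [23.9°–90.5°] (cycloidal), θ in radians: β = 9.6° = 0.1676 rad, B = 66.6° = 1.1624 rad; ds/dθ = (h/B)(1 − cos(2πβ/B)) = (23/1.1624)(1 − cos(2π·0.1441)) = 7.575443 mm/rad

s = 9.4350, ds/dθ = 7.5754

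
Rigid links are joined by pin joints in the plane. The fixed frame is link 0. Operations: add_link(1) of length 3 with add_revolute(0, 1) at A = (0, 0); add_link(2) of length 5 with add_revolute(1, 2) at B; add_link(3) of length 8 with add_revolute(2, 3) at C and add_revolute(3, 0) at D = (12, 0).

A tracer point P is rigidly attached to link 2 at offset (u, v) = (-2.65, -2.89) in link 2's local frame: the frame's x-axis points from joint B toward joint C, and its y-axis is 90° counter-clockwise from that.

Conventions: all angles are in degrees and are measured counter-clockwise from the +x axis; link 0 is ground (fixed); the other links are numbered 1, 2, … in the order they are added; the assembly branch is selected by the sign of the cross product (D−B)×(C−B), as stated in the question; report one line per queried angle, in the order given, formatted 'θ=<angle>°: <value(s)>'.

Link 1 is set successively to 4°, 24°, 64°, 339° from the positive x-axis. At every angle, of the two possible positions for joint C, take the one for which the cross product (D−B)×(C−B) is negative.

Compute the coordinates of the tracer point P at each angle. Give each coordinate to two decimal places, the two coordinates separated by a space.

A=(0,0), D=(12.00,0)
θ=4°: B = A + 3.00·(cos4°, sin4°) = (2.9927, 0.2093)
θ=4°: |BD| = 9.0097
θ=4°: circle(B,5.00) ∩ circle(D,8.00): a=2.3405, h=4.4184
θ=4°:   candidates: C₊=(5.4352,4.5721) cross=39.808; C₋=(5.2300,-4.2623) cross=-39.808
θ=4°:   branch - wants cross < 0 → take C=(5.2300,-4.2623) (cross=-39.808)
θ=4°: ex = (C−B)/|BC| = (0.4475,-0.8943); ey = (0.8943,0.4475)
θ=4°: P = B + -2.65·ex + -2.89·ey = (-0.7776,1.2860)
θ=24°: B = A + 3.00·(cos24°, sin24°) = (2.7406, 1.2202)
θ=24°: |BD| = 9.3394
θ=24°: circle(B,5.00) ∩ circle(D,8.00): a=2.5818, h=4.2819
θ=24°:   candidates: C₊=(5.8597,5.1281) cross=39.990; C₋=(4.7409,-3.3623) cross=-39.990
θ=24°:   branch - wants cross < 0 → take C=(4.7409,-3.3623) (cross=-39.990)
θ=24°: ex = (C−B)/|BC| = (0.4000,-0.9165); ey = (0.9165,0.4000)
θ=24°: P = B + -2.65·ex + -2.89·ey = (-0.9682,2.4928)
θ=64°: B = A + 3.00·(cos64°, sin64°) = (1.3151, 2.6964)
θ=64°: |BD| = 11.0199
θ=64°: circle(B,5.00) ∩ circle(D,8.00): a=3.7404, h=3.3180
θ=64°:   candidates: C₊=(5.7537,4.9984) cross=36.564; C₋=(4.1299,-1.4360) cross=-36.564
θ=64°:   branch - wants cross < 0 → take C=(4.1299,-1.4360) (cross=-36.564)
θ=64°: ex = (C−B)/|BC| = (0.5630,-0.8265); ey = (0.8265,0.5630)
θ=64°: P = B + -2.65·ex + -2.89·ey = (-2.5653,3.2596)
θ=339°: B = A + 3.00·(cos339°, sin339°) = (2.8007, -1.0751)
θ=339°: |BD| = 9.2619
θ=339°: circle(B,5.00) ∩ circle(D,8.00): a=2.5255, h=4.3153
θ=339°:   candidates: C₊=(4.8083,3.5042) cross=39.968; C₋=(5.8101,-5.0681) cross=-39.968
θ=339°:   branch - wants cross < 0 → take C=(5.8101,-5.0681) (cross=-39.968)
θ=339°: ex = (C−B)/|BC| = (0.6019,-0.7986); ey = (0.7986,0.6019)
θ=339°: P = B + -2.65·ex + -2.89·ey = (-1.1022,-0.6983)

θ=4°: -0.78 1.29
θ=24°: -0.97 2.49
θ=64°: -2.57 3.26
θ=339°: -1.10 -0.70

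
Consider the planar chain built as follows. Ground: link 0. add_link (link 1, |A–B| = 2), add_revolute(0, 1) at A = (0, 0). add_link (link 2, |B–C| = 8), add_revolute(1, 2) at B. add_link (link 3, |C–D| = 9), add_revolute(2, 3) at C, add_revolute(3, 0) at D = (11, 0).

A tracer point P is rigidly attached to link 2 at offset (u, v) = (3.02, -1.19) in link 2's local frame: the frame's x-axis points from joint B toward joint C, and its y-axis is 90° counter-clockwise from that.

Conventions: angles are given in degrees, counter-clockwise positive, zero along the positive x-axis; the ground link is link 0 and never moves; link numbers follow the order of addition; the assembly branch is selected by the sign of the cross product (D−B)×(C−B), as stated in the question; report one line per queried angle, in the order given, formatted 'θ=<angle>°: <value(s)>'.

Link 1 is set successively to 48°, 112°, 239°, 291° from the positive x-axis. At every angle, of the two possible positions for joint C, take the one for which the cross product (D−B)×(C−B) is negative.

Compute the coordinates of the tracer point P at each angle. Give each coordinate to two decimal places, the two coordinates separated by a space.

A=(0,0), D=(11.00,0)
θ=48°: B = A + 2.00·(cos48°, sin48°) = (1.3383, 1.4863)
θ=48°: |BD| = 9.7754
θ=48°: circle(B,8.00) ∩ circle(D,9.00): a=4.0182, h=6.9177
θ=48°:   candidates: C₊=(6.3615,7.7126) cross=67.623; C₋=(4.2579,-5.9619) cross=-67.623
θ=48°:   branch - wants cross < 0 → take C=(4.2579,-5.9619) (cross=-67.623)
θ=48°: ex = (C−B)/|BC| = (0.3650,-0.9310); ey = (0.9310,0.3650)
θ=48°: P = B + 3.02·ex + -1.19·ey = (1.3325,-1.7597)
θ=112°: B = A + 2.00·(cos112°, sin112°) = (-0.7492, 1.8544)
θ=112°: |BD| = 11.8946
θ=112°: circle(B,8.00) ∩ circle(D,9.00): a=5.2327, h=6.0513
θ=112°:   candidates: C₊=(5.3629,7.0159) cross=71.979; C₋=(3.4761,-4.9388) cross=-71.979
θ=112°:   branch - wants cross < 0 → take C=(3.4761,-4.9388) (cross=-71.979)
θ=112°: ex = (C−B)/|BC| = (0.5282,-0.8491); ey = (0.8491,0.5282)
θ=112°: P = B + 3.02·ex + -1.19·ey = (-0.1646,-1.3386)
θ=239°: B = A + 2.00·(cos239°, sin239°) = (-1.0301, -1.7143)
θ=239°: |BD| = 12.1516
θ=239°: circle(B,8.00) ∩ circle(D,9.00): a=5.3763, h=5.9241
θ=239°:   candidates: C₊=(3.4567,4.9090) cross=71.988; C₋=(5.1282,-6.8207) cross=-71.988
θ=239°:   branch - wants cross < 0 → take C=(5.1282,-6.8207) (cross=-71.988)
θ=239°: ex = (C−B)/|BC| = (0.7698,-0.6383); ey = (0.6383,0.7698)
θ=239°: P = B + 3.02·ex + -1.19·ey = (0.5351,-4.5580)
θ=291°: B = A + 2.00·(cos291°, sin291°) = (0.7167, -1.8672)
θ=291°: |BD| = 10.4514
θ=291°: circle(B,8.00) ∩ circle(D,9.00): a=4.4124, h=6.6731
θ=291°:   candidates: C₊=(3.8660,5.4869) cross=69.744; C₋=(6.2503,-7.6446) cross=-69.744
θ=291°:   branch - wants cross < 0 → take C=(6.2503,-7.6446) (cross=-69.744)
θ=291°: ex = (C−B)/|BC| = (0.6917,-0.7222); ey = (0.7222,0.6917)
θ=291°: P = B + 3.02·ex + -1.19·ey = (1.9463,-4.8713)

θ=48°: 1.33 -1.76
θ=112°: -0.16 -1.34
θ=239°: 0.54 -4.56
θ=291°: 1.95 -4.87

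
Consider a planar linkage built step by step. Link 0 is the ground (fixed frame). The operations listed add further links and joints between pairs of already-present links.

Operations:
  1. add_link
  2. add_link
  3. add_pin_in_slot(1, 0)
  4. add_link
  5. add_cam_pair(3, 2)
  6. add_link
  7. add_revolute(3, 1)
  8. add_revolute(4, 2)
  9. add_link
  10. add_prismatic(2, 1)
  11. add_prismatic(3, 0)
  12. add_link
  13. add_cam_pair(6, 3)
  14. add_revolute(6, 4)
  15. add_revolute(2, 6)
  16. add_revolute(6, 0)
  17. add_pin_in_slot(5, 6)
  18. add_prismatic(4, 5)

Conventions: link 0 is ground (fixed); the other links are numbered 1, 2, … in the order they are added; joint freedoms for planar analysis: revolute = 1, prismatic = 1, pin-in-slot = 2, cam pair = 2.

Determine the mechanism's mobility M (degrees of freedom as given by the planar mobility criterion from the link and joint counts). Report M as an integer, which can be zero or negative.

(L,J1,J2)=(1,0,0); link0 fixed
link1: (2,0,0)
link2: (3,0,0)
PS 1-0 [J2]: (3,0,1)
link3: (4,0,1)
C 3-2 [J2]: (4,0,2)
link4: (5,0,2)
R 3-1 [J1]: (5,1,2)
R 4-2 [J1]: (5,2,2)
link5: (6,2,2)
P 2-1 [J1]: (6,3,2)
P 3-0 [J1]: (6,4,2)
link6: (7,4,2)
C 6-3 [J2]: (7,4,3)
R 6-4 [J1]: (7,5,3)
R 2-6 [J1]: (7,6,3)
R 6-0 [J1]: (7,7,3)
PS 5-6 [J2]: (7,7,4)
P 4-5 [J1]: (7,8,4)
Grübler: 3·6 − 2·8 − 4 = -2

M = -2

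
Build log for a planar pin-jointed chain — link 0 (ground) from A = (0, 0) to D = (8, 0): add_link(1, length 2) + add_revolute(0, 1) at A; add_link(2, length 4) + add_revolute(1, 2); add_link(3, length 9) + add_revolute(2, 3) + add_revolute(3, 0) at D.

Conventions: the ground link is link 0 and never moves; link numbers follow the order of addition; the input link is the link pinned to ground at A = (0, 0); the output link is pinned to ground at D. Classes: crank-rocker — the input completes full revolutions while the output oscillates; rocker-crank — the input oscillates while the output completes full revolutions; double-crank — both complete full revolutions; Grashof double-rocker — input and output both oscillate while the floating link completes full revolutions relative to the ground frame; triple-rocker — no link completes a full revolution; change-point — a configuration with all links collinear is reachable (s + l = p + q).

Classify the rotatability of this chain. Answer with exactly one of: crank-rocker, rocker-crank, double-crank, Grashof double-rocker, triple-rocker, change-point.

lengths: ground=8, input=2, coupler=4, output=9
sorted: s=2 (shortest), l=9 (longest), p+q=12
s + l = 11 vs p + q = 12
s + l < p + q (Grashof) with shortest = input link → crank-rocker

crank-rocker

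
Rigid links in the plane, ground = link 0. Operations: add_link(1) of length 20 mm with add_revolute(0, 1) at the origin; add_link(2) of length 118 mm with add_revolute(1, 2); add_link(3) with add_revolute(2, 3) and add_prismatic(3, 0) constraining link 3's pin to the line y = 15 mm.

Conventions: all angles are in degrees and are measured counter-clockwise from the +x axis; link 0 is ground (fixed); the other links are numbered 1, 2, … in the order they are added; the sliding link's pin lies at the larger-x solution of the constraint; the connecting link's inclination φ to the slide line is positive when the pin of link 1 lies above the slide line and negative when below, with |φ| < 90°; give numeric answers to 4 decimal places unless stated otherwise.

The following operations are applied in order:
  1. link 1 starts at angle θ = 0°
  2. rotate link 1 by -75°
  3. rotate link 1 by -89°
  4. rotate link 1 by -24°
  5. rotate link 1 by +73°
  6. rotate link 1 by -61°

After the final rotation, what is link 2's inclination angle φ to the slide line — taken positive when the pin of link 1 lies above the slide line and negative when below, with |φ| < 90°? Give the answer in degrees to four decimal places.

geometry: r = 20 mm, L = 118 mm, e = 15 mm; θ starts at 0°
rotate link 1 by -75°: θ ← 0° -75° = -75°
rotate link 1 by -89°: θ ← -75° -89° = -164°
rotate link 1 by -24°: θ ← -164° -24° = -188°
rotate link 1 by +73°: θ ← -188° +73° = -115°
rotate link 1 by -61°: θ ← -115° -61° = -176°
h = r sin θ − e = -1.395129 − 15 = -16.395129
sin φ = h / L = -16.395129 / 118 = -0.13894178
φ = arcsin(-0.13894178) = -7.986616°

-7.9866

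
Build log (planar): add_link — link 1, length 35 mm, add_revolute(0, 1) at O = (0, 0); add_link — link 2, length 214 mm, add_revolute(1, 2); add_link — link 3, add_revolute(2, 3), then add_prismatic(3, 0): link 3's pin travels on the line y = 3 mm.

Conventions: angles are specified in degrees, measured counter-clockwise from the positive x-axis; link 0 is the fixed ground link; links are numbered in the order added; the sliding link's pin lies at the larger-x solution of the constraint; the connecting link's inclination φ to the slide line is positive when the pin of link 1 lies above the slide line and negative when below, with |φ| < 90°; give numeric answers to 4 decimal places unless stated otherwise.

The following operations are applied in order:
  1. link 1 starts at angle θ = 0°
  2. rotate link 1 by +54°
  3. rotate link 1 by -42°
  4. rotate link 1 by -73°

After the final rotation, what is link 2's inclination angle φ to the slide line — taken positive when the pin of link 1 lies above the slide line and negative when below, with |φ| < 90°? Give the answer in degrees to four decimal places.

geometry: r = 35 mm, L = 214 mm, e = 3 mm; θ starts at 0°
rotate link 1 by +54°: θ ← 0° +54° = 54°
rotate link 1 by -42°: θ ← 54° -42° = 12°
rotate link 1 by -73°: θ ← 12° -73° = -61°
h = r sin θ − e = -30.611690 − 3 = -33.611690
sin φ = h / L = -33.611690 / 214 = -0.15706397
φ = arcsin(-0.15706397) = -9.036519°

-9.0365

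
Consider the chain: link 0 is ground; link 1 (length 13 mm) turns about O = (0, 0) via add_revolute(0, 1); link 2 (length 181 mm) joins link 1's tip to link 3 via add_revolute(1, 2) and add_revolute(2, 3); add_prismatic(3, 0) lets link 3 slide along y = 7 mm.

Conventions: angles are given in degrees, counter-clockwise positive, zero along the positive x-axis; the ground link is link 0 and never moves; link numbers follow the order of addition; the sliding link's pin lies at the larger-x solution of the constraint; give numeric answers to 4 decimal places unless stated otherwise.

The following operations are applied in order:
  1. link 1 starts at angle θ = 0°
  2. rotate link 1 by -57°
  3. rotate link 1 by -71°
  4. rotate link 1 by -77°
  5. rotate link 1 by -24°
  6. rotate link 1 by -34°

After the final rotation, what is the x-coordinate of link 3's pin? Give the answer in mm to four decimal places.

geometry: r = 13 mm, L = 181 mm, e = 7 mm; θ starts at 0°
rotate link 1 by -57°: θ ← 0° -57° = -57°
rotate link 1 by -71°: θ ← -57° -71° = -128°
rotate link 1 by -77°: θ ← -128° -77° = -205°
rotate link 1 by -24°: θ ← -205° -24° = -229°
rotate link 1 by -34°: θ ← -229° -34° = -263°
crank pin P = (r cos θ, r sin θ) = (-1.584301, 12.903100)
h = r sin θ − e = 12.903100 − 7 = 5.903100
x = r cos θ + √(L² − h²) = -1.584301 + 180.903713 = 179.319412

179.3194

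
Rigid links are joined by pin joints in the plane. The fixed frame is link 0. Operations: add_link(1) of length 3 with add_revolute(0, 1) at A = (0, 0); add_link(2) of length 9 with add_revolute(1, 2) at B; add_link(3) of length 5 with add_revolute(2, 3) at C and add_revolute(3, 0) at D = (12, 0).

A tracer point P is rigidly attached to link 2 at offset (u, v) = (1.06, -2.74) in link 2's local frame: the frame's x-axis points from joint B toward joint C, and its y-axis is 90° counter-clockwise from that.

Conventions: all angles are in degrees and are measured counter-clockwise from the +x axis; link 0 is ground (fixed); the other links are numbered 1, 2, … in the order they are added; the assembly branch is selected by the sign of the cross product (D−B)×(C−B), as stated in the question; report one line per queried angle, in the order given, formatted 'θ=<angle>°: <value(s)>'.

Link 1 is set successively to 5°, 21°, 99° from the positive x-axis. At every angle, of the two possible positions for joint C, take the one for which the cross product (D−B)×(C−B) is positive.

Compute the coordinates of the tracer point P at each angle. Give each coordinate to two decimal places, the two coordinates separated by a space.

A=(0,0), D=(12.00,0)
θ=5°: B = A + 3.00·(cos5°, sin5°) = (2.9886, 0.2615)
θ=5°: |BD| = 9.0152
θ=5°: circle(B,9.00) ∩ circle(D,5.00): a=7.6135, h=4.7995
θ=5°:   candidates: C₊=(10.7380,4.8381) cross=43.268; C₋=(10.4596,-4.7568) cross=-43.268
θ=5°:   branch + wants cross > 0 → take C=(10.7380,4.8381) (cross=43.268)
θ=5°: ex = (C−B)/|BC| = (0.8611,0.5085); ey = (-0.5085,0.8611)
θ=5°: P = B + 1.06·ex + -2.74·ey = (5.2946,-1.5588)
θ=21°: B = A + 3.00·(cos21°, sin21°) = (2.8007, 1.0751)
θ=21°: |BD| = 9.2619
θ=21°: circle(B,9.00) ∩ circle(D,5.00): a=7.6541, h=4.7345
θ=21°:   candidates: C₊=(10.9527,4.8891) cross=43.850; C₋=(9.8535,-4.5158) cross=-43.850
θ=21°:   branch + wants cross > 0 → take C=(10.9527,4.8891) (cross=43.850)
θ=21°: ex = (C−B)/|BC| = (0.9058,0.4238); ey = (-0.4238,0.9058)
θ=21°: P = B + 1.06·ex + -2.74·ey = (4.9220,-0.9575)
θ=99°: B = A + 3.00·(cos99°, sin99°) = (-0.4693, 2.9631)
θ=99°: |BD| = 12.8165
θ=99°: circle(B,9.00) ∩ circle(D,5.00): a=8.5929, h=2.6761
θ=99°:   candidates: C₊=(8.5095,3.5800) cross=34.298; C₋=(7.2722,-1.6271) cross=-34.298
θ=99°:   branch + wants cross > 0 → take C=(8.5095,3.5800) (cross=34.298)
θ=99°: ex = (C−B)/|BC| = (0.9976,0.0686); ey = (-0.0686,0.9976)
θ=99°: P = B + 1.06·ex + -2.74·ey = (0.7760,0.3022)

θ=5°: 5.29 -1.56
θ=21°: 4.92 -0.96
θ=99°: 0.78 0.30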